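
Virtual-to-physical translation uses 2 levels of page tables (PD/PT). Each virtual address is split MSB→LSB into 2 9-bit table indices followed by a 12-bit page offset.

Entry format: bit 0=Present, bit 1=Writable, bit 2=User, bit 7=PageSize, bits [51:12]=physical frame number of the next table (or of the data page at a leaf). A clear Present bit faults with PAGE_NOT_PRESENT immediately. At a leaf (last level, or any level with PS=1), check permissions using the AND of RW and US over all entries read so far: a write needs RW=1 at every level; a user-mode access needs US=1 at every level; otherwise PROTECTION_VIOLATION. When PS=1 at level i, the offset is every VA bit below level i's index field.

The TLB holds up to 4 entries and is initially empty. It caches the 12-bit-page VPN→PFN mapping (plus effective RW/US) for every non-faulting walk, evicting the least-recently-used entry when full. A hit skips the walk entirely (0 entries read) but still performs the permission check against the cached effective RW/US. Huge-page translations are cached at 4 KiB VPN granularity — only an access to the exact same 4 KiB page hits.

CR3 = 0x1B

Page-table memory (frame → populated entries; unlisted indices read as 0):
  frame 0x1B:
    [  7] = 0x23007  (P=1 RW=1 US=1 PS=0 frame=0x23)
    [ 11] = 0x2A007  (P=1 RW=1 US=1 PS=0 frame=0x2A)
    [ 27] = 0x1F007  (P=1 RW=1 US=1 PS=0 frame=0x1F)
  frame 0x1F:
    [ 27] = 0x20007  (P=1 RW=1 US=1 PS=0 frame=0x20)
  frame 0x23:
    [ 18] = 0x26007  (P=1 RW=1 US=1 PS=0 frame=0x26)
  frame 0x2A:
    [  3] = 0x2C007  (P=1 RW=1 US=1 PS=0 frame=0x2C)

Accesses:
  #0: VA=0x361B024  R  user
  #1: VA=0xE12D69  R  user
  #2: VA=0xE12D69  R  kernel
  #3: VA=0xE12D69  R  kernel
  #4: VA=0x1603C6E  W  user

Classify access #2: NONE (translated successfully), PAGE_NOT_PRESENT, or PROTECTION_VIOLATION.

Trace:
#0 VA=0x361B024 (r,user):
  L0: frame=0x1B idx=27 entry=0x1F007 [P=1 RW=1 US=1 PS=0]
  L1: frame=0x1F idx=27 entry=0x20007 [P=1 RW=1 US=1 PS=0]
  ⇒ phys 0x20024  [2 reads]
#1 VA=0xE12D69 (r,user):
  L0: frame=0x1B idx=7 entry=0x23007 [P=1 RW=1 US=1 PS=0]
  L1: frame=0x23 idx=18 entry=0x26007 [P=1 RW=1 US=1 PS=0]
  ⇒ phys 0x26D69  [2 reads]
#2 VA=0xE12D69 (r,kernel):
  TLB hit vpn=0xE12 → PA=0x26D69
#3 VA=0xE12D69 (r,kernel):
  TLB hit vpn=0xE12 → PA=0x26D69
#4 VA=0x1603C6E (w,user):
  L0: frame=0x1B idx=11 entry=0x2A007 [P=1 RW=1 US=1 PS=0]
  L1: frame=0x2A idx=3 entry=0x2C007 [P=1 RW=1 US=1 PS=0]
  ⇒ phys 0x2CC6E  [2 reads]

Access #2 fault: NONE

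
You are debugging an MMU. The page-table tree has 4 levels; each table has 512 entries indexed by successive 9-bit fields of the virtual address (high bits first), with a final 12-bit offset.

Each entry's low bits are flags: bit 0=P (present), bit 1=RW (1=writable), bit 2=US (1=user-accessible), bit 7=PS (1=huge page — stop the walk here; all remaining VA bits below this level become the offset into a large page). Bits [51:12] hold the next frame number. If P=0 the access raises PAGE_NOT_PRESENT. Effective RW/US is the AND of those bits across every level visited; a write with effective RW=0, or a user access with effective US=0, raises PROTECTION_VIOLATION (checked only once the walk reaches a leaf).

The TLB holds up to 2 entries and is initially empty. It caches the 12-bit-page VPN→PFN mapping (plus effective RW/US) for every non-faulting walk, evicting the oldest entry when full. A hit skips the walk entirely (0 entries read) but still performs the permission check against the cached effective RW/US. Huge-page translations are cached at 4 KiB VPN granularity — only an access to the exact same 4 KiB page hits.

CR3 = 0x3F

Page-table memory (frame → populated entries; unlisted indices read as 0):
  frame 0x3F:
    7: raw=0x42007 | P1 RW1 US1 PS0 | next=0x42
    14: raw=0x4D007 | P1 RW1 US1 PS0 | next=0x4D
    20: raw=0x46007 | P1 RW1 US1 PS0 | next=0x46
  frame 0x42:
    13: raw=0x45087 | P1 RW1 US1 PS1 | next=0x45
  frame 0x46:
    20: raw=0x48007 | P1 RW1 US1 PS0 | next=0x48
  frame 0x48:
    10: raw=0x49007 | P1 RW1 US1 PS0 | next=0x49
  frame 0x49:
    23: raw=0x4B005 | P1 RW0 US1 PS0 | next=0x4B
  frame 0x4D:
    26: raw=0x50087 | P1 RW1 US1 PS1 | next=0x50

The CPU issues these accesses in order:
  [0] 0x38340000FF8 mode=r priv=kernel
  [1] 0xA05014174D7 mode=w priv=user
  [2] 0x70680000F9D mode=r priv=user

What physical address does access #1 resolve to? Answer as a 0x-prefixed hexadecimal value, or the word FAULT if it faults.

Walk each access:
#0 VA=0x38340000FF8 (r,kernel):
  lvl0: tbl 0x3F, slot 7 ⇒ 0x42007 (P1/RW1/US1/PS0)
  lvl1: tbl 0x42, slot 13 ⇒ 0x45087 (P1/RW1/US1/PS1)
  → PA=0x45FF8 (huge @L1)  (2 entries read)
#1 VA=0xA05014174D7 (w,user):
  lvl0: tbl 0x3F, slot 20 ⇒ 0x46007 (P1/RW1/US1/PS0)
  lvl1: tbl 0x46, slot 20 ⇒ 0x48007 (P1/RW1/US1/PS0)
  lvl2: tbl 0x48, slot 10 ⇒ 0x49007 (P1/RW1/US1/PS0)
  lvl3: tbl 0x49, slot 23 ⇒ 0x4B005 (P1/RW0/US1/PS0)
  ⇒ fault: PROTECTION_VIOLATION  — 4 lookups
#2 VA=0x70680000F9D (r,user):
  lvl0: tbl 0x3F, slot 14 ⇒ 0x4D007 (P1/RW1/US1/PS0)
  lvl1: tbl 0x4D, slot 26 ⇒ 0x50087 (P1/RW1/US1/PS1)
  → PA=0x50F9D (huge @L1)  (2 entries read)

Access #1 PA: FAULT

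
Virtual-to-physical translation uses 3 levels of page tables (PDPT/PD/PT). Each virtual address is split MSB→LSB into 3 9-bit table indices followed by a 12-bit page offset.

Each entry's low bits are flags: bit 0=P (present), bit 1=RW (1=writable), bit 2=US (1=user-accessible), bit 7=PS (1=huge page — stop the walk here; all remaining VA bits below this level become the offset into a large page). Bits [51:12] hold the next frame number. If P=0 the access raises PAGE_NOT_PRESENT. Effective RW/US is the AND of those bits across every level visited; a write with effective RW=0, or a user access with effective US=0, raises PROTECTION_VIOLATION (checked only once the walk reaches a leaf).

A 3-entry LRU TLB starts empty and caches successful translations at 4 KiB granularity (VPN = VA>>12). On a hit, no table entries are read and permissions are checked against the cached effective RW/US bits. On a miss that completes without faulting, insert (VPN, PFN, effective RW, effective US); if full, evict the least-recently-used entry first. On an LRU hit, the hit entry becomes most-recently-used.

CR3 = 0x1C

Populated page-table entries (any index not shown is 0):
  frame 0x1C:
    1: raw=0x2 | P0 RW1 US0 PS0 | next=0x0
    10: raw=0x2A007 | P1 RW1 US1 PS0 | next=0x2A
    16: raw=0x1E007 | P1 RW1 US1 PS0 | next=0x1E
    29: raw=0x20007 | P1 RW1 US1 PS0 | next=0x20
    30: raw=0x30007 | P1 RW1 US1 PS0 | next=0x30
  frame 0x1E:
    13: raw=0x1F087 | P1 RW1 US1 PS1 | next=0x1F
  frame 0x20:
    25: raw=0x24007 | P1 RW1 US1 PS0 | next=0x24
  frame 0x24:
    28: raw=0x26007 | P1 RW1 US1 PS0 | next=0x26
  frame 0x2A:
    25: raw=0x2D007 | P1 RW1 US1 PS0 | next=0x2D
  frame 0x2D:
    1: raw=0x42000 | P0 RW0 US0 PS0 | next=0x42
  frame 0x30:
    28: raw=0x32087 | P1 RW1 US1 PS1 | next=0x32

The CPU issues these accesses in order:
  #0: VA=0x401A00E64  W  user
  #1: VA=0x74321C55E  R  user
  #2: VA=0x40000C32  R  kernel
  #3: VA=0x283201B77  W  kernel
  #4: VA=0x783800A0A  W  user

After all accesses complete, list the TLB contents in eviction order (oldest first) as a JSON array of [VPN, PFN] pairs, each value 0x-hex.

Trace:
#0 VA=0x401A00E64 (w,user):
  lvl0: tbl 0x1C, slot 16 ⇒ 0x1E007 (P1/RW1/US1/PS0)
  lvl1: tbl 0x1E, slot 13 ⇒ 0x1F087 (P1/RW1/US1/PS1)
  ⇒ phys 0x1FE64 (huge @L1)  [2 reads]
#1 VA=0x74321C55E (r,user):
  lvl0: tbl 0x1C, slot 29 ⇒ 0x20007 (P1/RW1/US1/PS0)
  lvl1: tbl 0x20, slot 25 ⇒ 0x24007 (P1/RW1/US1/PS0)
  lvl2: tbl 0x24, slot 28 ⇒ 0x26007 (P1/RW1/US1/PS0)
  ⇒ phys 0x2655E  [3 reads]
#2 VA=0x40000C32 (r,kernel):
  lvl0: tbl 0x1C, slot 1 ⇒ 0x2 (P0/RW1/US0/PS0)
  ✗ PAGE_NOT_PRESENT  [1 reads]
#3 VA=0x283201B77 (w,kernel):
  lvl0: tbl 0x1C, slot 10 ⇒ 0x2A007 (P1/RW1/US1/PS0)
  lvl1: tbl 0x2A, slot 25 ⇒ 0x2D007 (P1/RW1/US1/PS0)
  lvl2: tbl 0x2D, slot 1 ⇒ 0x42000 (P0/RW0/US0/PS0)
  ✗ PAGE_NOT_PRESENT  [3 reads]
#4 VA=0x783800A0A (w,user):
  lvl0: tbl 0x1C, slot 30 ⇒ 0x30007 (P1/RW1/US1/PS0)
  lvl1: tbl 0x30, slot 28 ⇒ 0x32087 (P1/RW1/US1/PS1)
  ⇒ phys 0x32A0A (huge @L1)  [2 reads]

TLB: [["0x401A00", "0x1F"], ["0x74321C", "0x26"], ["0x783800", "0x32"]]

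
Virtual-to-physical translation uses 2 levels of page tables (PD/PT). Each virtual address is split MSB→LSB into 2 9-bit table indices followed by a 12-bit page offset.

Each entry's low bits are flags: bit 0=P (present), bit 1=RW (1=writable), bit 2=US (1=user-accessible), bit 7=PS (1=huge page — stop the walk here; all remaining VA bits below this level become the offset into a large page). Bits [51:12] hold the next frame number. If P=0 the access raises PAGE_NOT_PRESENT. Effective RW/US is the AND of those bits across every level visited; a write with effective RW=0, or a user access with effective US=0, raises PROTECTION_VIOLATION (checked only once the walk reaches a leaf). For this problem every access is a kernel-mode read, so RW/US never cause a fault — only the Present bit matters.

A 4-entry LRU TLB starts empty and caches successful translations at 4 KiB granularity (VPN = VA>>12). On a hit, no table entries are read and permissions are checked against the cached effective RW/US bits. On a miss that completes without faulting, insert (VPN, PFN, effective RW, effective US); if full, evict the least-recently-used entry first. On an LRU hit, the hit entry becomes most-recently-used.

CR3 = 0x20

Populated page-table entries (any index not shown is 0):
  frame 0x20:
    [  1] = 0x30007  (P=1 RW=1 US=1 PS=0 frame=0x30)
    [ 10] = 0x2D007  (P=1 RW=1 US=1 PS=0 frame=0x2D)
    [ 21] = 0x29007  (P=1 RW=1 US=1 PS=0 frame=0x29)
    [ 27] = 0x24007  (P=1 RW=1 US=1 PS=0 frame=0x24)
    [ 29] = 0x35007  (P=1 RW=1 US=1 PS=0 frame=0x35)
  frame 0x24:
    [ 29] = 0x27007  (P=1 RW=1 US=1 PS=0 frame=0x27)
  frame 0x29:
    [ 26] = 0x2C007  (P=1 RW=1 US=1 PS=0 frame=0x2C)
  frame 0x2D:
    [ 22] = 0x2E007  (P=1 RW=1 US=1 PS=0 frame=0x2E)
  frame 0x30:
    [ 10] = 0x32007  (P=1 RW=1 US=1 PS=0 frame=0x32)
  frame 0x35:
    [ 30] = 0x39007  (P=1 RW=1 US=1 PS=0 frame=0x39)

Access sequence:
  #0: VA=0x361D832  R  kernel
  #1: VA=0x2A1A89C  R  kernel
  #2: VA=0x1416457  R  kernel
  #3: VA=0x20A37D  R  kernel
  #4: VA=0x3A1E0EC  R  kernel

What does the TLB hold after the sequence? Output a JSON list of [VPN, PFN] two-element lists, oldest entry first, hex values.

Trace:
#0 VA=0x361D832 (r,kernel):
  L0 @0x20[27] → 0x24007  P=1,RW=1,US=1,PS=0
  L1 @0x24[29] → 0x27007  P=1,RW=1,US=1,PS=0
  ⇒ phys 0x27832  [2 reads]
#1 VA=0x2A1A89C (r,kernel):
  L0 @0x20[21] → 0x29007  P=1,RW=1,US=1,PS=0
  L1 @0x29[26] → 0x2C007  P=1,RW=1,US=1,PS=0
  ⇒ phys 0x2C89C  [2 reads]
#2 VA=0x1416457 (r,kernel):
  L0 @0x20[10] → 0x2D007  P=1,RW=1,US=1,PS=0
  L1 @0x2D[22] → 0x2E007  P=1,RW=1,US=1,PS=0
  ⇒ phys 0x2E457  [2 reads]
#3 VA=0x20A37D (r,kernel):
  L0 @0x20[1] → 0x30007  P=1,RW=1,US=1,PS=0
  L1 @0x30[10] → 0x32007  P=1,RW=1,US=1,PS=0
  ⇒ phys 0x3237D  [2 reads]
#4 VA=0x3A1E0EC (r,kernel):
  L0 @0x20[29] → 0x35007  P=1,RW=1,US=1,PS=0
  L1 @0x35[30] → 0x39007  P=1,RW=1,US=1,PS=0
  ⇒ phys 0x390EC  [2 reads]

TLB: [["0x2A1A", "0x2C"], ["0x1416", "0x2E"], ["0x20A", "0x32"], ["0x3A1E", "0x39"]]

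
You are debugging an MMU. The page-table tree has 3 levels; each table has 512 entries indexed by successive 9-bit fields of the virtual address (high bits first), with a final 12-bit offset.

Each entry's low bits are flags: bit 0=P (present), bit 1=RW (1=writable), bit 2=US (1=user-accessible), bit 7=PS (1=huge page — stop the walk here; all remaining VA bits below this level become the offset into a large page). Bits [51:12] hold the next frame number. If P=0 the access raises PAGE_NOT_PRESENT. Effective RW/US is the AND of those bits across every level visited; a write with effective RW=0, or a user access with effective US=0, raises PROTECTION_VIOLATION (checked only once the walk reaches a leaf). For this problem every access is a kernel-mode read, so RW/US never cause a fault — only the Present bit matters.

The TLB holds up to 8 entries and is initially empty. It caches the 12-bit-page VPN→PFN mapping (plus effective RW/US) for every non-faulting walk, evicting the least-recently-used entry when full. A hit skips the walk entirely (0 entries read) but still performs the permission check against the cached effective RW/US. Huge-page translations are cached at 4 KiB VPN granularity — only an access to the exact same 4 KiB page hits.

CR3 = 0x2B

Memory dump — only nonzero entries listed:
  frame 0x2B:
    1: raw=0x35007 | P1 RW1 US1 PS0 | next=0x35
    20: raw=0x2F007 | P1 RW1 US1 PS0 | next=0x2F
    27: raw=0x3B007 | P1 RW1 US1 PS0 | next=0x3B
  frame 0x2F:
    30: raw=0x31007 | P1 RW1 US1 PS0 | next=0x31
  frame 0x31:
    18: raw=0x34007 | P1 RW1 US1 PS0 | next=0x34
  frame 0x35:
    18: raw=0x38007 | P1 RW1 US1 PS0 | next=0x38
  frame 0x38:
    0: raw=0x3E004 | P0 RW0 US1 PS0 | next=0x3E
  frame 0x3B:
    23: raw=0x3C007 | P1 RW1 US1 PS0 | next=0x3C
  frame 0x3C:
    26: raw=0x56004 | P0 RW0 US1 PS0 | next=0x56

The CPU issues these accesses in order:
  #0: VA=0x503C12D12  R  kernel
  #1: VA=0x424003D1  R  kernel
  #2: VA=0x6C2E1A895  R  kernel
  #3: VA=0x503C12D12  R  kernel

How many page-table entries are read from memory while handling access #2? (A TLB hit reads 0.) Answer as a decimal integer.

Walk each access:
#0 VA=0x503C12D12 (r,kernel):
  lvl0: tbl 0x2B, slot 20 ⇒ 0x2F007 (P1/RW1/US1/PS0)
  lvl1: tbl 0x2F, slot 30 ⇒ 0x31007 (P1/RW1/US1/PS0)
  lvl2: tbl 0x31, slot 18 ⇒ 0x34007 (P1/RW1/US1/PS0)
  ✓ 0x34D12  — 3 lookups
#1 VA=0x424003D1 (r,kernel):
  lvl0: tbl 0x2B, slot 1 ⇒ 0x35007 (P1/RW1/US1/PS0)
  lvl1: tbl 0x35, slot 18 ⇒ 0x38007 (P1/RW1/US1/PS0)
  lvl2: tbl 0x38, slot 0 ⇒ 0x3E004 (P0/RW0/US1/PS0)
  ✗ PAGE_NOT_PRESENT  [3 reads]
#2 VA=0x6C2E1A895 (r,kernel):
  lvl0: tbl 0x2B, slot 27 ⇒ 0x3B007 (P1/RW1/US1/PS0)
  lvl1: tbl 0x3B, slot 23 ⇒ 0x3C007 (P1/RW1/US1/PS0)
  lvl2: tbl 0x3C, slot 26 ⇒ 0x56004 (P0/RW0/US1/PS0)
  ✗ PAGE_NOT_PRESENT  [3 reads]
#3 VA=0x503C12D12 (r,kernel):
  TLB hit vpn=0x503C12 → PA=0x34D12

Entries read for #2: 3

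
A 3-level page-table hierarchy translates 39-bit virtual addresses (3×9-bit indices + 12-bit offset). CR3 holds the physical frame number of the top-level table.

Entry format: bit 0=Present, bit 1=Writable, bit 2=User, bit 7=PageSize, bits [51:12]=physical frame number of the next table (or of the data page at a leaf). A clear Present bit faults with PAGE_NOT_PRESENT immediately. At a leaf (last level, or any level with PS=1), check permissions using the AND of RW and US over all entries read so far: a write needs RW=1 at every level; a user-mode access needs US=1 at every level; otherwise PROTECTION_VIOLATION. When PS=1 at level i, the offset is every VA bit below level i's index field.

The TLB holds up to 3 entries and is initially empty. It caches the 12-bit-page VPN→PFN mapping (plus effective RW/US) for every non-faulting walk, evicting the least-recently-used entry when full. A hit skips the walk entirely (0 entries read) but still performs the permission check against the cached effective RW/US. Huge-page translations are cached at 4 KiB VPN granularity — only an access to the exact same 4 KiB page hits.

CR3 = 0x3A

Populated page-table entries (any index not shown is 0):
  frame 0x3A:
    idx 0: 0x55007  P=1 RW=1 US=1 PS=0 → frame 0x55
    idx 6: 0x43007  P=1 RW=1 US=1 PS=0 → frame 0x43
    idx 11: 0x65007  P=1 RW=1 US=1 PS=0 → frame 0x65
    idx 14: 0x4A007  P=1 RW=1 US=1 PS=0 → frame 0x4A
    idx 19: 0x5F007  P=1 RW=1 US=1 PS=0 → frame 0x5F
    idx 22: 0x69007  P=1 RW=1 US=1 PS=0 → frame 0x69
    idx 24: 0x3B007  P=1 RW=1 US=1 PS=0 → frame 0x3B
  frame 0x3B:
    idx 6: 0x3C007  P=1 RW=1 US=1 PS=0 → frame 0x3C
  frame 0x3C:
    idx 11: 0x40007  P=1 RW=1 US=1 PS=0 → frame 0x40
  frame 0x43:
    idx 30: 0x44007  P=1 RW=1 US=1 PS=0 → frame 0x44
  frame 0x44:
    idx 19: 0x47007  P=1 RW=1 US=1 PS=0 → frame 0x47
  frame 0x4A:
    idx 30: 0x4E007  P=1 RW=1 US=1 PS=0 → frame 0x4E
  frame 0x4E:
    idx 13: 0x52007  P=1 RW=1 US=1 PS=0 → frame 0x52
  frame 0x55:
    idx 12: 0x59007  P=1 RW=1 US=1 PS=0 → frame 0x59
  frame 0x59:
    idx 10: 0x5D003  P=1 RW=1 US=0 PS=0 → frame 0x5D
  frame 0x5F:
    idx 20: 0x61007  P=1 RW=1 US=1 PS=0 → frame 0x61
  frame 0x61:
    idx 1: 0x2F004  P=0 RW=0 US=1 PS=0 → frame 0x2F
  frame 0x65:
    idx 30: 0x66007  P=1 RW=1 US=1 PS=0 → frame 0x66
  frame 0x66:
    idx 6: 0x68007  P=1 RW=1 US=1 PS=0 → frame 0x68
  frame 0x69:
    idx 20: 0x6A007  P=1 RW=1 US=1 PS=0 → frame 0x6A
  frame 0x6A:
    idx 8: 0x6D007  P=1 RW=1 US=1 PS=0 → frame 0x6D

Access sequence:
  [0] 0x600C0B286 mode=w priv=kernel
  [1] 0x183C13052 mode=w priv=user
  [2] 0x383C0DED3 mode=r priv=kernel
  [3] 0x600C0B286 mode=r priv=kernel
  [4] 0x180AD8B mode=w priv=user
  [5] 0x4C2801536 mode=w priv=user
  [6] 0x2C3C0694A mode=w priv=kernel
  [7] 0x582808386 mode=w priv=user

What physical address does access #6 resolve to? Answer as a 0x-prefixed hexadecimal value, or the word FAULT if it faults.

Trace:
#0 VA=0x600C0B286 (w,kernel):
  L0 @0x3A[24] → 0x3B007  P=1,RW=1,US=1,PS=0
  L1 @0x3B[6] → 0x3C007  P=1,RW=1,US=1,PS=0
  L2 @0x3C[11] → 0x40007  P=1,RW=1,US=1,PS=0
  → PA=0x40286  (3 entries read)
#1 VA=0x183C13052 (w,user):
  L0 @0x3A[6] → 0x43007  P=1,RW=1,US=1,PS=0
  L1 @0x43[30] → 0x44007  P=1,RW=1,US=1,PS=0
  L2 @0x44[19] → 0x47007  P=1,RW=1,US=1,PS=0
  → PA=0x47052  (3 entries read)
#2 VA=0x383C0DED3 (r,kernel):
  L0 @0x3A[14] → 0x4A007  P=1,RW=1,US=1,PS=0
  L1 @0x4A[30] → 0x4E007  P=1,RW=1,US=1,PS=0
  L2 @0x4E[13] → 0x52007  P=1,RW=1,US=1,PS=0
  → PA=0x52ED3  (3 entries read)
#3 VA=0x600C0B286 (r,kernel):
  TLB hit vpn=0x600C0B → PA=0x40286
#4 VA=0x180AD8B (w,user):
  L0 @0x3A[0] → 0x55007  P=1,RW=1,US=1,PS=0
  L1 @0x55[12] → 0x59007  P=1,RW=1,US=1,PS=0
  L2 @0x59[10] → 0x5D003  P=1,RW=1,US=0,PS=0
  ⇒ fault: PROTECTION_VIOLATION  — 3 lookups
#5 VA=0x4C2801536 (w,user):
  L0 @0x3A[19] → 0x5F007  P=1,RW=1,US=1,PS=0
  L1 @0x5F[20] → 0x61007  P=1,RW=1,US=1,PS=0
  L2 @0x61[1] → 0x2F004  P=0,RW=0,US=1,PS=0
  ⇒ fault: PAGE_NOT_PRESENT  — 3 lookups
#6 VA=0x2C3C0694A (w,kernel):
  L0 @0x3A[11] → 0x65007  P=1,RW=1,US=1,PS=0
  L1 @0x65[30] → 0x66007  P=1,RW=1,US=1,PS=0
  L2 @0x66[6] → 0x68007  P=1,RW=1,US=1,PS=0
  → PA=0x6894A  (3 entries read)
#7 VA=0x582808386 (w,user):
  L0 @0x3A[22] → 0x69007  P=1,RW=1,US=1,PS=0
  L1 @0x69[20] → 0x6A007  P=1,RW=1,US=1,PS=0
  L2 @0x6A[8] → 0x6D007  P=1,RW=1,US=1,PS=0
  → PA=0x6D386  (3 entries read)

Access #6 PA: 0x6894A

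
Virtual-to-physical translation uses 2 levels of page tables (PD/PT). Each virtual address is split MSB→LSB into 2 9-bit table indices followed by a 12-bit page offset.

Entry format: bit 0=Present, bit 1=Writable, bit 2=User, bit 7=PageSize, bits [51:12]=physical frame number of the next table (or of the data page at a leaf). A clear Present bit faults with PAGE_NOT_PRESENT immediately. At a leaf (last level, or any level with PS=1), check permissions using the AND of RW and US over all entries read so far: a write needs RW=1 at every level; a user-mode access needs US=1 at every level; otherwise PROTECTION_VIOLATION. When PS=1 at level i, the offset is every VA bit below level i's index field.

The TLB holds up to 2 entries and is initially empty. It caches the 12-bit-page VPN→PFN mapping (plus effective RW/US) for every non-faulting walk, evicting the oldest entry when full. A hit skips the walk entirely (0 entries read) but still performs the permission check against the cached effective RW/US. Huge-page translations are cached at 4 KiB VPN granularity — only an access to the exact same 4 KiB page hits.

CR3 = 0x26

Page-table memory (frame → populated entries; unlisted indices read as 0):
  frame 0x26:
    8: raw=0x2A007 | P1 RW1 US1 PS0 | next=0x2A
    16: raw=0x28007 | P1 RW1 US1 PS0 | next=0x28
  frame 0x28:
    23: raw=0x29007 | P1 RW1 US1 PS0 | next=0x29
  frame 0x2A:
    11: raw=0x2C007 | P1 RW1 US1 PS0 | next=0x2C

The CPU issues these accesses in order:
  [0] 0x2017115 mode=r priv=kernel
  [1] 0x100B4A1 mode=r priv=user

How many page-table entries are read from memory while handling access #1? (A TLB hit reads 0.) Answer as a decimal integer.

Trace:
#0 VA=0x2017115 (r,kernel):
  [0] read 0x26 idx=16: raw=0x28007 flags P=1 W=1 U=1 S=0
  [1] read 0x28 idx=23: raw=0x29007 flags P=1 W=1 U=1 S=0
  ✓ 0x29115  — 2 lookups
#1 VA=0x100B4A1 (r,user):
  [0] read 0x26 idx=8: raw=0x2A007 flags P=1 W=1 U=1 S=0
  [1] read 0x2A idx=11: raw=0x2C007 flags P=1 W=1 U=1 S=0
  ✓ 0x2C4A1  — 2 lookups

Entries read for #1: 2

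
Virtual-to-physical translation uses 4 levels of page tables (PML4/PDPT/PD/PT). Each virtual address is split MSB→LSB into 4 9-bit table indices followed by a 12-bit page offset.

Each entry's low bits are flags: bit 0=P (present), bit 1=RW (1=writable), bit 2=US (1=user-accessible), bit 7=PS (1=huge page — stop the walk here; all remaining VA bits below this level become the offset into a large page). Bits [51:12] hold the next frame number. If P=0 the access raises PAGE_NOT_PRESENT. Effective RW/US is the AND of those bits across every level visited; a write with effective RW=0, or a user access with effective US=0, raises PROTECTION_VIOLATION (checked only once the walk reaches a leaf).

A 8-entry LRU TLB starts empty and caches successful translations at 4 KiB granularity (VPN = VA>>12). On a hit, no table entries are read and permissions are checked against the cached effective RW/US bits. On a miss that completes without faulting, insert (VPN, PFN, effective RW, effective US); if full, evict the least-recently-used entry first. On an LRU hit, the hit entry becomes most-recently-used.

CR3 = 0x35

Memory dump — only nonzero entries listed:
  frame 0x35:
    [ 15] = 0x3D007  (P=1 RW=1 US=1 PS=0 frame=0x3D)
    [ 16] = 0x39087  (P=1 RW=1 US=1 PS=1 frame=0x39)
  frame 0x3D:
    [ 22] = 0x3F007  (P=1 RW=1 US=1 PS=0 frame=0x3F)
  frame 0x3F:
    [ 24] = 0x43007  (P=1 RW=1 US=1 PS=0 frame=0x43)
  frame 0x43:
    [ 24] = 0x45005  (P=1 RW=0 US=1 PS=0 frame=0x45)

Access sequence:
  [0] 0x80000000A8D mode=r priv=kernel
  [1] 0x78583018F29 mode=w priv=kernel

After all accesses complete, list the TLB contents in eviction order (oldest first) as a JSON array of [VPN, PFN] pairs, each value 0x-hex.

Trace:
#0 VA=0x80000000A8D (r,kernel):
  L0: frame=0x35 idx=16 entry=0x39087 [P=1 RW=1 US=1 PS=1]
  ⇒ phys 0x39A8D (huge @L0)  [1 reads]
#1 VA=0x78583018F29 (w,kernel):
  L0: frame=0x35 idx=15 entry=0x3D007 [P=1 RW=1 US=1 PS=0]
  L1: frame=0x3D idx=22 entry=0x3F007 [P=1 RW=1 US=1 PS=0]
  L2: frame=0x3F idx=24 entry=0x43007 [P=1 RW=1 US=1 PS=0]
  L3: frame=0x43 idx=24 entry=0x45005 [P=1 RW=0 US=1 PS=0]
  ⇒ fault: PROTECTION_VIOLATION  — 4 lookups

TLB: [["0x80000000", "0x39"]]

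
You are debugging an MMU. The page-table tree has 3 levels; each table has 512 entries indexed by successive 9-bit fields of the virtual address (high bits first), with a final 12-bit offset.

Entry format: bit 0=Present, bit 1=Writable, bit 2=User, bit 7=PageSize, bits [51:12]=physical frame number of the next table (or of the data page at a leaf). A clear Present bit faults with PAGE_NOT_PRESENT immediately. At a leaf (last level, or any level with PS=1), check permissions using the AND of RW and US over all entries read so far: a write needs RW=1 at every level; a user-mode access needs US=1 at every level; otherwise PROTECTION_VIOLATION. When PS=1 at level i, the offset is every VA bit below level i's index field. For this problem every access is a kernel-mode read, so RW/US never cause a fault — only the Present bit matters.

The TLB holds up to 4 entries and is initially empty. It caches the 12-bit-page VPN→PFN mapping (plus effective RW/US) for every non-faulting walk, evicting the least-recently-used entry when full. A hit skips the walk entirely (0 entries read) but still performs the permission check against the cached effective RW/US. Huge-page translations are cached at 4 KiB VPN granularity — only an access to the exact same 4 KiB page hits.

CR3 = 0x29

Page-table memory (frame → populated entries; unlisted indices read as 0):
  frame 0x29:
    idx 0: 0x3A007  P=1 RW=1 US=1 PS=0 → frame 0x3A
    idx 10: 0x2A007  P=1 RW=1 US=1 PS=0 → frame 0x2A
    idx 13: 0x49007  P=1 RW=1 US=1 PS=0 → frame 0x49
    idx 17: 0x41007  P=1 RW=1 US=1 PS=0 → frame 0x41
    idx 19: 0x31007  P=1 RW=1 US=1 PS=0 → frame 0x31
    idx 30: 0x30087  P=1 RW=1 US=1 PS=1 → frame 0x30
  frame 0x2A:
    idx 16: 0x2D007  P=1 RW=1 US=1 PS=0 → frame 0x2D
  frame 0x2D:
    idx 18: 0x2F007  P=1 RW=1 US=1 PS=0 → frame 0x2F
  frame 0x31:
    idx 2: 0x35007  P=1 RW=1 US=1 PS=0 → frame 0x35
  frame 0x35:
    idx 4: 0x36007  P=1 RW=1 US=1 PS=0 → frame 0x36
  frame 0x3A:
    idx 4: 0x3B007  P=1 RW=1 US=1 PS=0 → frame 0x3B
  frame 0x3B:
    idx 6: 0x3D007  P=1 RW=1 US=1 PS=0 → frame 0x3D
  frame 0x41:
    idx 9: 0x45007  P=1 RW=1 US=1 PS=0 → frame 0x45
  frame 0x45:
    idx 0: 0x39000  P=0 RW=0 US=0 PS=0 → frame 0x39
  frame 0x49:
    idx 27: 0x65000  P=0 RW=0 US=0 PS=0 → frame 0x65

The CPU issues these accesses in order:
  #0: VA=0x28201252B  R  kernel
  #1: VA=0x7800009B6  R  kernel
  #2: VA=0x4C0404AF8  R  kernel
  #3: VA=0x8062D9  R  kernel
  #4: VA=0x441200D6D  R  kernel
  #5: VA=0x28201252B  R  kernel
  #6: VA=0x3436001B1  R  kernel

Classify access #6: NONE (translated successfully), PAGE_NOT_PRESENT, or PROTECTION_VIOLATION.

Trace:
#0 VA=0x28201252B (r,kernel):
  L0: frame=0x29 idx=10 entry=0x2A007 [P=1 RW=1 US=1 PS=0]
  L1: frame=0x2A idx=16 entry=0x2D007 [P=1 RW=1 US=1 PS=0]
  L2: frame=0x2D idx=18 entry=0x2F007 [P=1 RW=1 US=1 PS=0]
  ✓ 0x2F52B  — 3 lookups
#1 VA=0x7800009B6 (r,kernel):
  L0: frame=0x29 idx=30 entry=0x30087 [P=1 RW=1 US=1 PS=1]
  ✓ 0x309B6 (huge @L0)  — 1 lookups
#2 VA=0x4C0404AF8 (r,kernel):
  L0: frame=0x29 idx=19 entry=0x31007 [P=1 RW=1 US=1 PS=0]
  L1: frame=0x31 idx=2 entry=0x35007 [P=1 RW=1 US=1 PS=0]
  L2: frame=0x35 idx=4 entry=0x36007 [P=1 RW=1 US=1 PS=0]
  ✓ 0x36AF8  — 3 lookups
#3 VA=0x8062D9 (r,kernel):
  L0: frame=0x29 idx=0 entry=0x3A007 [P=1 RW=1 US=1 PS=0]
  L1: frame=0x3A idx=4 entry=0x3B007 [P=1 RW=1 US=1 PS=0]
  L2: frame=0x3B idx=6 entry=0x3D007 [P=1 RW=1 US=1 PS=0]
  ✓ 0x3D2D9  — 3 lookups
#4 VA=0x441200D6D (r,kernel):
  L0: frame=0x29 idx=17 entry=0x41007 [P=1 RW=1 US=1 PS=0]
  L1: frame=0x41 idx=9 entry=0x45007 [P=1 RW=1 US=1 PS=0]
  L2: frame=0x45 idx=0 entry=0x39000 [P=0 RW=0 US=0 PS=0]
  ⇒ fault: PAGE_NOT_PRESENT  — 3 lookups
#5 VA=0x28201252B (r,kernel):
  TLB hit vpn=0x282012 → PA=0x2F52B
#6 VA=0x3436001B1 (r,kernel):
  L0: frame=0x29 idx=13 entry=0x49007 [P=1 RW=1 US=1 PS=0]
  L1: frame=0x49 idx=27 entry=0x65000 [P=0 RW=0 US=0 PS=0]
  ⇒ fault: PAGE_NOT_PRESENT  — 2 lookups

Access #6 fault: PAGE_NOT_PRESENT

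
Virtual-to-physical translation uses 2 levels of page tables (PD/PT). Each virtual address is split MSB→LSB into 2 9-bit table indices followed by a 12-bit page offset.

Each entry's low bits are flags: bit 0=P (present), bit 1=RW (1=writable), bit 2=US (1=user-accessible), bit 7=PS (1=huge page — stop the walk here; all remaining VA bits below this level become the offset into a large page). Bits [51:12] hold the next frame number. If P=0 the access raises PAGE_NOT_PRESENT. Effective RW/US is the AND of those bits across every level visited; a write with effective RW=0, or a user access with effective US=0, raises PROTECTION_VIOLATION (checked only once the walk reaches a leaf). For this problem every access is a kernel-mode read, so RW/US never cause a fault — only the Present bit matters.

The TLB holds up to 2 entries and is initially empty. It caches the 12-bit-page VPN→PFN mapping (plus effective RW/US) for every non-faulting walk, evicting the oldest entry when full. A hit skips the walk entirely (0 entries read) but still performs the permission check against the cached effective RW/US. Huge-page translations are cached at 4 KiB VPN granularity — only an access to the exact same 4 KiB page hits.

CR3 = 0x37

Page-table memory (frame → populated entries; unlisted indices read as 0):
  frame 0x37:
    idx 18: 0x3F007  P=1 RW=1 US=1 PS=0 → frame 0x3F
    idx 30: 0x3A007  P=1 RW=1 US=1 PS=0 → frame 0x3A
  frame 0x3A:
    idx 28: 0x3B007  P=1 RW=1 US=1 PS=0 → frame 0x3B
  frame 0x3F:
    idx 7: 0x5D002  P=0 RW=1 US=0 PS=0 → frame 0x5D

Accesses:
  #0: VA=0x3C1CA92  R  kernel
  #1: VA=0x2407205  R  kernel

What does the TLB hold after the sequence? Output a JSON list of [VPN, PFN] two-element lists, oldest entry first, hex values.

Trace:
#0 VA=0x3C1CA92 (r,kernel):
  L0: frame=0x37 idx=30 entry=0x3A007 [P=1 RW=1 US=1 PS=0]
  L1: frame=0x3A idx=28 entry=0x3B007 [P=1 RW=1 US=1 PS=0]
  → PA=0x3BA92  (2 entries read)
#1 VA=0x2407205 (r,kernel):
  L0: frame=0x37 idx=18 entry=0x3F007 [P=1 RW=1 US=1 PS=0]
  L1: frame=0x3F idx=7 entry=0x5D002 [P=0 RW=1 US=0 PS=0]
  ⇒ fault: PAGE_NOT_PRESENT  — 2 lookups

TLB: [["0x3C1C", "0x3B"]]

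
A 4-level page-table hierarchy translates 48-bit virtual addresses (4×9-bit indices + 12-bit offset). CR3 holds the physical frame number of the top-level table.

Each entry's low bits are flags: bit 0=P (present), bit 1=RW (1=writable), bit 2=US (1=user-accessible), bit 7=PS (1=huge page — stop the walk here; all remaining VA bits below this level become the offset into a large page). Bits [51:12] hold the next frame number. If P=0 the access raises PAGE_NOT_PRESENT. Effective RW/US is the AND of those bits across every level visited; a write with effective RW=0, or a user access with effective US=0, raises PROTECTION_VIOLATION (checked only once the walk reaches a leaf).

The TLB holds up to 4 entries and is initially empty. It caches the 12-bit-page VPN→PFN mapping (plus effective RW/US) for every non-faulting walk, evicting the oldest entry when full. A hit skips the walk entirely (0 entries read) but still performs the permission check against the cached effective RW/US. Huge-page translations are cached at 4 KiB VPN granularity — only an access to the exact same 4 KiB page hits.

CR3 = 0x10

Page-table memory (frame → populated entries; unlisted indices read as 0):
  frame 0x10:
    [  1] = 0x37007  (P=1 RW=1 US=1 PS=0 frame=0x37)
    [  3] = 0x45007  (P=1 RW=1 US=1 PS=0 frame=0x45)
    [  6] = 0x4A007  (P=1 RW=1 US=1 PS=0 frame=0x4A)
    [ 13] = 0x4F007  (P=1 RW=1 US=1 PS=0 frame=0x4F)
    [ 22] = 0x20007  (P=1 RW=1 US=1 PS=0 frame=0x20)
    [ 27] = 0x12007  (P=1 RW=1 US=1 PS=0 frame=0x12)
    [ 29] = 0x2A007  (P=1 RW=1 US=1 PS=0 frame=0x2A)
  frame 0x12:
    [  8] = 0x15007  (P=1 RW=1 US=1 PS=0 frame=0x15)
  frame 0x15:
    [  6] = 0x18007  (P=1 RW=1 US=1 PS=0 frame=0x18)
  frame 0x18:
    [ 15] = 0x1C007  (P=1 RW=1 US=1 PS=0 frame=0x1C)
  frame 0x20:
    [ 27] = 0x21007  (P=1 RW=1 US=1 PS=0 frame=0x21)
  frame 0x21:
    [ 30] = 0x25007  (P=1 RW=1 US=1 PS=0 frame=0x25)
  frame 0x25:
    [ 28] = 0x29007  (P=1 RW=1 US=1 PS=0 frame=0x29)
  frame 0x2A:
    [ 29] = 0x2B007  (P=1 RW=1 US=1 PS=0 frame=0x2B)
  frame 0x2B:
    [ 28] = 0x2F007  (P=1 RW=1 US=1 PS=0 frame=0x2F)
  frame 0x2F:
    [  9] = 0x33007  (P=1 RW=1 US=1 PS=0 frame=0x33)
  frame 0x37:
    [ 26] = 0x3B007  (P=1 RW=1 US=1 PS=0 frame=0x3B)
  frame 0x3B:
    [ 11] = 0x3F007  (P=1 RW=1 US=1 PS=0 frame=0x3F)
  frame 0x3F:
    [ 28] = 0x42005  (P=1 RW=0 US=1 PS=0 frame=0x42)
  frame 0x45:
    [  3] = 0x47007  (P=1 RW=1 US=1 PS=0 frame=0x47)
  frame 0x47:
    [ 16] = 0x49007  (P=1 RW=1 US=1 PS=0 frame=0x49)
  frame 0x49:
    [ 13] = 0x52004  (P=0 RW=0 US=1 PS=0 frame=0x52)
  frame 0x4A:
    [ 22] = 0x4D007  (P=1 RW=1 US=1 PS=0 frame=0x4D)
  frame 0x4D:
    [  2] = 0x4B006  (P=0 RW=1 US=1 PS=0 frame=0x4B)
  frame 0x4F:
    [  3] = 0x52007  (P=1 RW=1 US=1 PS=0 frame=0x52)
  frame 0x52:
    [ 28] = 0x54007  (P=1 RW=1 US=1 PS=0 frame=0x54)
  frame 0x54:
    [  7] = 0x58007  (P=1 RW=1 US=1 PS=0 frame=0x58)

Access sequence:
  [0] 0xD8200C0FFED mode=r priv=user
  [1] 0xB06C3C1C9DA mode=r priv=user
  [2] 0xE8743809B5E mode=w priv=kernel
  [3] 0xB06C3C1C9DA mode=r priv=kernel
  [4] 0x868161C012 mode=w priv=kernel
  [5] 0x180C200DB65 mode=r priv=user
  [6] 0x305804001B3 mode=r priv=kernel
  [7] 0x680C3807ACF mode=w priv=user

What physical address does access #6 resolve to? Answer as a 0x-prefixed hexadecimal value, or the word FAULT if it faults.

Trace:
#0 VA=0xD8200C0FFED (r,user):
  L0 @0x10[27] → 0x12007  P=1,RW=1,US=1,PS=0
  L1 @0x12[8] → 0x15007  P=1,RW=1,US=1,PS=0
  L2 @0x15[6] → 0x18007  P=1,RW=1,US=1,PS=0
  L3 @0x18[15] → 0x1C007  P=1,RW=1,US=1,PS=0
  ✓ 0x1CFED  — 4 lookups
#1 VA=0xB06C3C1C9DA (r,user):
  L0 @0x10[22] → 0x20007  P=1,RW=1,US=1,PS=0
  L1 @0x20[27] → 0x21007  P=1,RW=1,US=1,PS=0
  L2 @0x21[30] → 0x25007  P=1,RW=1,US=1,PS=0
  L3 @0x25[28] → 0x29007  P=1,RW=1,US=1,PS=0
  ✓ 0x299DA  — 4 lookups
#2 VA=0xE8743809B5E (w,kernel):
  L0 @0x10[29] → 0x2A007  P=1,RW=1,US=1,PS=0
  L1 @0x2A[29] → 0x2B007  P=1,RW=1,US=1,PS=0
  L2 @0x2B[28] → 0x2F007  P=1,RW=1,US=1,PS=0
  L3 @0x2F[9] → 0x33007  P=1,RW=1,US=1,PS=0
  ✓ 0x33B5E  — 4 lookups
#3 VA=0xB06C3C1C9DA (r,kernel):
  TLB hit vpn=0xB06C3C1C → PA=0x299DA
#4 VA=0x868161C012 (w,kernel):
  L0 @0x10[1] → 0x37007  P=1,RW=1,US=1,PS=0
  L1 @0x37[26] → 0x3B007  P=1,RW=1,US=1,PS=0
  L2 @0x3B[11] → 0x3F007  P=1,RW=1,US=1,PS=0
  L3 @0x3F[28] → 0x42005  P=1,RW=0,US=1,PS=0
  → PROTECTION_VIOLATION  (4 entries read)
#5 VA=0x180C200DB65 (r,user):
  L0 @0x10[3] → 0x45007  P=1,RW=1,US=1,PS=0
  L1 @0x45[3] → 0x47007  P=1,RW=1,US=1,PS=0
  L2 @0x47[16] → 0x49007  P=1,RW=1,US=1,PS=0
  L3 @0x49[13] → 0x52004  P=0,RW=0,US=1,PS=0
  → PAGE_NOT_PRESENT  (4 entries read)
#6 VA=0x305804001B3 (r,kernel):
  L0 @0x10[6] → 0x4A007  P=1,RW=1,US=1,PS=0
  L1 @0x4A[22] → 0x4D007  P=1,RW=1,US=1,PS=0
  L2 @0x4D[2] → 0x4B006  P=0,RW=1,US=1,PS=0
  → PAGE_NOT_PRESENT  (3 entries read)
#7 VA=0x680C3807ACF (w,user):
  L0 @0x10[13] → 0x4F007  P=1,RW=1,US=1,PS=0
  L1 @0x4F[3] → 0x52007  P=1,RW=1,US=1,PS=0
  L2 @0x52[28] → 0x54007  P=1,RW=1,US=1,PS=0
  L3 @0x54[7] → 0x58007  P=1,RW=1,US=1,PS=0
  ✓ 0x58ACF  — 4 lookups

Access #6 PA: FAULT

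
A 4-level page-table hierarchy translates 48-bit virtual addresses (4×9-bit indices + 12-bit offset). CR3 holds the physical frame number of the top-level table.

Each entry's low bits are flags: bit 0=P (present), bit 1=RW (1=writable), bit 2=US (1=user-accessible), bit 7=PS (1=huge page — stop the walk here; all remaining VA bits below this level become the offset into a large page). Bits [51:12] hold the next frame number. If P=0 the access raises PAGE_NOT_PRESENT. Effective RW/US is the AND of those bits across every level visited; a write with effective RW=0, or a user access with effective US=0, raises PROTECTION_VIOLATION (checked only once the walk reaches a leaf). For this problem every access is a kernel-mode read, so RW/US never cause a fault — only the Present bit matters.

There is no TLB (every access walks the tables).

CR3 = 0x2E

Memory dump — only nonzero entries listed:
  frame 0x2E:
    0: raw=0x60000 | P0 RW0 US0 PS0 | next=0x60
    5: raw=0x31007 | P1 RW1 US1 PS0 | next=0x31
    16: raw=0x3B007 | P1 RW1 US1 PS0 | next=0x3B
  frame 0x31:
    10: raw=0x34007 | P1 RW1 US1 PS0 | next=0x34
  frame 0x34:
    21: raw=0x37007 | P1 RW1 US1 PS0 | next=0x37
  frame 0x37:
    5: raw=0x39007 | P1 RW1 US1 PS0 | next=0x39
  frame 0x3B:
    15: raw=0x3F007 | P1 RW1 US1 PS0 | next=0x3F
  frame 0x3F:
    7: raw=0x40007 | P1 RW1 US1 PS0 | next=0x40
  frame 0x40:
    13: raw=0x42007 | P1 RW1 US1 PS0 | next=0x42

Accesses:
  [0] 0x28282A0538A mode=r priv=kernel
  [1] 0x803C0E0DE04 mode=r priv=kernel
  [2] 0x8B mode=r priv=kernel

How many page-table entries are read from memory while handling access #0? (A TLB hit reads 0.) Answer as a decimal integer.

Trace:
#0 VA=0x28282A0538A (r,kernel):
  [0] read 0x2E idx=5: raw=0x31007 flags P=1 W=1 U=1 S=0
  [1] read 0x31 idx=10: raw=0x34007 flags P=1 W=1 U=1 S=0
  [2] read 0x34 idx=21: raw=0x37007 flags P=1 W=1 U=1 S=0
  [3] read 0x37 idx=5: raw=0x39007 flags P=1 W=1 U=1 S=0
  ⇒ phys 0x3938A  [4 reads]
#1 VA=0x803C0E0DE04 (r,kernel):
  [0] read 0x2E idx=16: raw=0x3B007 flags P=1 W=1 U=1 S=0
  [1] read 0x3B idx=15: raw=0x3F007 flags P=1 W=1 U=1 S=0
  [2] read 0x3F idx=7: raw=0x40007 flags P=1 W=1 U=1 S=0
  [3] read 0x40 idx=13: raw=0x42007 flags P=1 W=1 U=1 S=0
  ⇒ phys 0x42E04  [4 reads]
#2 VA=0x8B (r,kernel):
  [0] read 0x2E idx=0: raw=0x60000 flags P=0 W=0 U=0 S=0
  ✗ PAGE_NOT_PRESENT  [1 reads]

Entries read for #0: 4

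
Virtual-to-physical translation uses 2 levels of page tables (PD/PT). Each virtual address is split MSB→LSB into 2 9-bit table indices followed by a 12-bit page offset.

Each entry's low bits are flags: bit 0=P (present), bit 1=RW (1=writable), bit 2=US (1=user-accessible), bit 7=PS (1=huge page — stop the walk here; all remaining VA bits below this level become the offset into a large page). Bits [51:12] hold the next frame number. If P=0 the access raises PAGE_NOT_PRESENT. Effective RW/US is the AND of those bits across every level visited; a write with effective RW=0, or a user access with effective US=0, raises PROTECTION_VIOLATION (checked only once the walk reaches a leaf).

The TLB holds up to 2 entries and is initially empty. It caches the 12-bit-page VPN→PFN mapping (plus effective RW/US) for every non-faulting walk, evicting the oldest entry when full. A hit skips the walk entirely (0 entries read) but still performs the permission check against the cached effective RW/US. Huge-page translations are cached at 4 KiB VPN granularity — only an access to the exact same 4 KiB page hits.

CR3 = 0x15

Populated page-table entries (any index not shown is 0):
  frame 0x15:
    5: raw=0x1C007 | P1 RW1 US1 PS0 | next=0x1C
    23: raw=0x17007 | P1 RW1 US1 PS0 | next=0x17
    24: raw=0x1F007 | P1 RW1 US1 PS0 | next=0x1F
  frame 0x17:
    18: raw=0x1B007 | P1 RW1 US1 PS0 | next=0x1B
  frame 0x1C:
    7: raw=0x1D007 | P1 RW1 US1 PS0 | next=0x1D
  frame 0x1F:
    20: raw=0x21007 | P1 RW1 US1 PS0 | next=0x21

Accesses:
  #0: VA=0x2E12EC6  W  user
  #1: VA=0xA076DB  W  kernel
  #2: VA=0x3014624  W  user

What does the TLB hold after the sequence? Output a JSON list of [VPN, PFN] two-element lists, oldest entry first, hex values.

Trace:
#0 VA=0x2E12EC6 (w,user):
  lvl0: tbl 0x15, slot 23 ⇒ 0x17007 (P1/RW1/US1/PS0)
  lvl1: tbl 0x17, slot 18 ⇒ 0x1B007 (P1/RW1/US1/PS0)
  ✓ 0x1BEC6  — 2 lookups
#1 VA=0xA076DB (w,kernel):
  lvl0: tbl 0x15, slot 5 ⇒ 0x1C007 (P1/RW1/US1/PS0)
  lvl1: tbl 0x1C, slot 7 ⇒ 0x1D007 (P1/RW1/US1/PS0)
  ✓ 0x1D6DB  — 2 lookups
#2 VA=0x3014624 (w,user):
  lvl0: tbl 0x15, slot 24 ⇒ 0x1F007 (P1/RW1/US1/PS0)
  lvl1: tbl 0x1F, slot 20 ⇒ 0x21007 (P1/RW1/US1/PS0)
  ✓ 0x21624  — 2 lookups

TLB: [["0xA07", "0x1D"], ["0x3014", "0x21"]]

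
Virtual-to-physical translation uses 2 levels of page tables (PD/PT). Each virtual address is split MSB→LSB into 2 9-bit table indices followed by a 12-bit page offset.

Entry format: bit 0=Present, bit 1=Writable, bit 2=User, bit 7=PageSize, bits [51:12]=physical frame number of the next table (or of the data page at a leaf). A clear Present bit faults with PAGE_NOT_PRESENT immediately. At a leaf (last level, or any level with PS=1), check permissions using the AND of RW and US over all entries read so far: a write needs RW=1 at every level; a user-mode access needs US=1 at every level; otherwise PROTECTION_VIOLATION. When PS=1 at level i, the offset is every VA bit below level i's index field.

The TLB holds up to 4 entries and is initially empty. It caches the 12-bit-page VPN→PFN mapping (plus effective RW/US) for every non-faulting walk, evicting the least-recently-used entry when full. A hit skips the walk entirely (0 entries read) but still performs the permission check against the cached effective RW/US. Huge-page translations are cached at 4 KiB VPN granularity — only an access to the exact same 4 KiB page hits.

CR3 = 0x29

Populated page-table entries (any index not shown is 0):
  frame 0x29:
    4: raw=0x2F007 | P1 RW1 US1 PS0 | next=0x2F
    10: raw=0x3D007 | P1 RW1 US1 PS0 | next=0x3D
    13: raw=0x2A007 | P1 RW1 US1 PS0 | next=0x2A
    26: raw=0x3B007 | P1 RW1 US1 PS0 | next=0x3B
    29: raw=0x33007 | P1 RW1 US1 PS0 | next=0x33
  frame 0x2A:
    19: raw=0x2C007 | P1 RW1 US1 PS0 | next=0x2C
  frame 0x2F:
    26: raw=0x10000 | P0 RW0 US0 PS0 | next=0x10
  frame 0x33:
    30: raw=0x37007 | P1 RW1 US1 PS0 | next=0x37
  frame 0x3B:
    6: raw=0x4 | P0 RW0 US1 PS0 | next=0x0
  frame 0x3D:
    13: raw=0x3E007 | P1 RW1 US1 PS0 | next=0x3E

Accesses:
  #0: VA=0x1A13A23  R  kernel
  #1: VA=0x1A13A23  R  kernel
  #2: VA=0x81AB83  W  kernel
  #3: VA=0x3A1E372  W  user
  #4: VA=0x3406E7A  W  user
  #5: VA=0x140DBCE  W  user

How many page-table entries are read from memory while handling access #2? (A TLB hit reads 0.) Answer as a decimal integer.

Walk each access:
#0 VA=0x1A13A23 (r,kernel):
  lvl0: tbl 0x29, slot 13 ⇒ 0x2A007 (P1/RW1/US1/PS0)
  lvl1: tbl 0x2A, slot 19 ⇒ 0x2C007 (P1/RW1/US1/PS0)
  → PA=0x2CA23  (2 entries read)
#1 VA=0x1A13A23 (r,kernel):
  TLB hit vpn=0x1A13 → PA=0x2CA23
#2 VA=0x81AB83 (w,kernel):
  lvl0: tbl 0x29, slot 4 ⇒ 0x2F007 (P1/RW1/US1/PS0)
  lvl1: tbl 0x2F, slot 26 ⇒ 0x10000 (P0/RW0/US0/PS0)
  → PAGE_NOT_PRESENT  (2 entries read)
#3 VA=0x3A1E372 (w,user):
  lvl0: tbl 0x29, slot 29 ⇒ 0x33007 (P1/RW1/US1/PS0)
  lvl1: tbl 0x33, slot 30 ⇒ 0x37007 (P1/RW1/US1/PS0)
  → PA=0x37372  (2 entries read)
#4 VA=0x3406E7A (w,user):
  lvl0: tbl 0x29, slot 26 ⇒ 0x3B007 (P1/RW1/US1/PS0)
  lvl1: tbl 0x3B, slot 6 ⇒ 0x4 (P0/RW0/US1/PS0)
  → PAGE_NOT_PRESENT  (2 entries read)
#5 VA=0x140DBCE (w,user):
  lvl0: tbl 0x29, slot 10 ⇒ 0x3D007 (P1/RW1/US1/PS0)
  lvl1: tbl 0x3D, slot 13 ⇒ 0x3E007 (P1/RW1/US1/PS0)
  → PA=0x3EBCE  (2 entries read)

Entries read for #2: 2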